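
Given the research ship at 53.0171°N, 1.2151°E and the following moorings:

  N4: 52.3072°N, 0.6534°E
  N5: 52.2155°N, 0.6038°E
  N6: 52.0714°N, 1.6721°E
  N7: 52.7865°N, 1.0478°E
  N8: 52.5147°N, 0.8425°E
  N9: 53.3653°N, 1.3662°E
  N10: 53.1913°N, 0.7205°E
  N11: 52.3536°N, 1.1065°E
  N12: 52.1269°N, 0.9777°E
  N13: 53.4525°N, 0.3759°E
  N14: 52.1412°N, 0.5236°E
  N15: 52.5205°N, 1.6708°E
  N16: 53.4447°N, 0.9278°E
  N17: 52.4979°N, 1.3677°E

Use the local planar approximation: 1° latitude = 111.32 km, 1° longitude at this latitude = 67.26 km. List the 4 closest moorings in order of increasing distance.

Distances from 53.0171°N, 1.2151°E:
N4: 87.5925 km
N5: 98.2510 km
N6: 109.6709 km
N7: 28.0284 km
N8: 61.2854 km
N9: 40.0718 km
N10: 38.5062 km
N11: 74.2211 km
N12: 100.3752 km
N13: 74.3990 km
N14: 108.0299 km
N15: 63.2099 km
N16: 51.3732 km
N17: 58.7016 km
Sorted: N7 (28.0284 km) < N10 (38.5062 km) < N9 (40.0718 km) < N16 (51.3732 km) < N17 (58.7016 km) < N8 (61.2854 km) < …

N7, N10, N9, N16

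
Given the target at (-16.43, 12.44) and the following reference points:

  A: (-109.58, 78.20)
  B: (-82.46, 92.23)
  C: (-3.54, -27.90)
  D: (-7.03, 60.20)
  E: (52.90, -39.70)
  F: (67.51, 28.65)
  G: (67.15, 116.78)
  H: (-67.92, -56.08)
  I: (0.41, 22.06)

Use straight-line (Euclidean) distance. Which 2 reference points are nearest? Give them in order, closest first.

Distances from (-16.43, 12.44):
A: √((-93.15)² + (65.76)²) = √(8676.9225 + 4324.3776) = 114.02
B: √((-66.03)² + (79.79)²) = √(4359.9609 + 6366.4441) = 103.57
C: √((12.89)² + (-40.34)²) = √(166.1521 + 1627.3156) = 42.35
D: √((9.40)² + (47.76)²) = √(88.3600 + 2281.0176) = 48.68
E: √((69.33)² + (-52.14)²) = √(4806.6489 + 2718.5796) = 86.75
F: √((83.94)² + (16.21)²) = √(7045.9236 + 262.7641) = 85.49
G: √((83.58)² + (104.34)²) = √(6985.6164 + 10886.8356) = 133.69
H: √((-51.49)² + (-68.52)²) = √(2651.2201 + 4694.9904) = 85.71
I: √((16.84)² + (9.62)²) = √(283.5856 + 92.5444) = 19.39
Sorted: I (19.39) < C (42.35) < D (48.68) < F (85.49) < …

I, C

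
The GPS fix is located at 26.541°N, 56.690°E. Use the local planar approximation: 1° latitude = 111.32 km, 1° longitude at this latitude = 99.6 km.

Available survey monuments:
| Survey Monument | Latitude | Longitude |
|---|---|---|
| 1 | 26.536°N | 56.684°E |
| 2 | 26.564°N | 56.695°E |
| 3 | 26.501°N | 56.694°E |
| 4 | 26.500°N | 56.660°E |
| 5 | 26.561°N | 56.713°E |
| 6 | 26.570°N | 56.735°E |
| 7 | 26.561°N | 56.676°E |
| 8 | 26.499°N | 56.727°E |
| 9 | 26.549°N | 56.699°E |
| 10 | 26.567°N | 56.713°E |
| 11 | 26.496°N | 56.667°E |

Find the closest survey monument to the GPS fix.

Distances from 26.541°N, 56.690°E:
1: 0.817 km
2: 2.608 km
3: 4.471 km
4: 5.455 km
5: 3.194 km
6: 5.524 km
7: 2.627 km
8: 5.953 km
9: 1.264 km
10: 3.691 km
11: 5.508 km
Minimum: 1 at 0.817 km.

1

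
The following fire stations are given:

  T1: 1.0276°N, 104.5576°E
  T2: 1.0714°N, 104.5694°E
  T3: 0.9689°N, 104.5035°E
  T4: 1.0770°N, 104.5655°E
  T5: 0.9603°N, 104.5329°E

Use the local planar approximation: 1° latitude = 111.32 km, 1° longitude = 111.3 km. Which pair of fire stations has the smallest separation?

Pairwise distances:
T1–T2: 5.0496 km
T1–T3: 8.8857 km
T1–T4: 5.5691 km
T1–T5: 7.9803 km
T2–T3: 13.5644 km
T2–T4: 0.7596 km
T2–T5: 13.0178 km
T3–T4: 13.8718 km
T3–T5: 3.4094 km
T4–T5: 13.4882 km
Closest pair: T2–T4 at 0.7596 km.

T2 and T4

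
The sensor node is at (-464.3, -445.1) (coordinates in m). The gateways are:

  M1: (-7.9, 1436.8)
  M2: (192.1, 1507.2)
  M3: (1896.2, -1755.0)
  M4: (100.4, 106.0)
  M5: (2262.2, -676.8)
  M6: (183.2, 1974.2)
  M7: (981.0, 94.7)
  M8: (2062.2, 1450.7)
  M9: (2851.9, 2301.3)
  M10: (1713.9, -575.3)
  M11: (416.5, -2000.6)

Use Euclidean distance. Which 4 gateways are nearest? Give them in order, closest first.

M4, M7, M11, M1

Distances from (-464.3, -445.1):
M1: √((456.4)² + (1881.9)²) = √(208300.960 + 3541547.610) = 1936.5 m
M2: √((656.4)² + (1952.3)²) = √(430860.960 + 3811475.290) = 2059.7 m
M3: √((2360.5)² + (-1309.9)²) = √(5571960.250 + 1715838.010) = 2699.6 m
M4: √((564.7)² + (551.1)²) = √(318886.090 + 303711.210) = 789.0 m
M5: √((2726.5)² + (-231.7)²) = √(7433802.250 + 53684.890) = 2736.3 m
M6: √((647.5)² + (2419.3)²) = √(419256.250 + 5853012.490) = 2504.4 m
M7: √((1445.3)² + (539.8)²) = √(2088892.090 + 291384.040) = 1542.8 m
M8: √((2526.5)² + (1895.8)²) = √(6383202.250 + 3594057.640) = 3158.7 m
M9: √((3316.2)² + (2746.4)²) = √(10997182.440 + 7542712.960) = 4305.8 m
M10: √((2178.2)² + (-130.2)²) = √(4744555.240 + 16952.040) = 2182.1 m
M11: √((880.8)² + (-1555.5)²) = √(775808.640 + 2419580.250) = 1787.6 m
Sorted: M4 (789.0 m) < M7 (1542.8 m) < M11 (1787.6 m) < M1 (1936.5 m) < M2 (2059.7 m) < M10 (2182.1 m) < …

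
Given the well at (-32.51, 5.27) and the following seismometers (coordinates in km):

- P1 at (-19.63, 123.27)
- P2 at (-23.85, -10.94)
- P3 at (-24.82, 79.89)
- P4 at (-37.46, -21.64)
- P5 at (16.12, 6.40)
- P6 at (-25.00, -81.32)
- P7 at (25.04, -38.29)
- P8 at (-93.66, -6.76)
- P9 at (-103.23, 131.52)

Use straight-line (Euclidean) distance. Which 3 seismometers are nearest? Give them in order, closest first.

P2, P4, P5

Distances from (-32.51, 5.27):
P1: √((12.88)² + (118.00)²) = √(165.8944 + 13924.0000) = 118.70 km
P2: √((8.66)² + (-16.21)²) = √(74.9956 + 262.7641) = 18.38 km
P3: √((7.69)² + (74.62)²) = √(59.1361 + 5568.1444) = 75.02 km
P4: √((-4.95)² + (-26.91)²) = √(24.5025 + 724.1481) = 27.36 km
P5: √((48.63)² + (1.13)²) = √(2364.8769 + 1.2769) = 48.64 km
P6: √((7.51)² + (-86.59)²) = √(56.4001 + 7497.8281) = 86.92 km
P7: √((57.55)² + (-43.56)²) = √(3312.0025 + 1897.4736) = 72.18 km
P8: √((-61.15)² + (-12.03)²) = √(3739.3225 + 144.7209) = 62.32 km
P9: √((-70.72)² + (126.25)²) = √(5001.3184 + 15939.0625) = 144.71 km
Sorted: P2 (18.38 km) < P4 (27.36 km) < P5 (48.64 km) < P8 (62.32 km) < P7 (72.18 km) < …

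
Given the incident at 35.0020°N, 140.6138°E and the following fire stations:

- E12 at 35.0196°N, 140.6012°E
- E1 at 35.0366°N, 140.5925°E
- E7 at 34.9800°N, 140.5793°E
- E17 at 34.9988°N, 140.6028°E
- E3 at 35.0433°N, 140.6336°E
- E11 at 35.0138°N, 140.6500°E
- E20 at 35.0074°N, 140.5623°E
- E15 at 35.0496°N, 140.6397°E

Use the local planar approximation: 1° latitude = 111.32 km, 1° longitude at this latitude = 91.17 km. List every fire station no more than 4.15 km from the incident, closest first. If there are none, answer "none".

E17, E12, E11, E7

Distances from 35.0020°N, 140.6138°E:
E12: √((0.0176·111.32)² + (-0.0126·91.17)²) = √(3.838590 + 1.319608) = 2.2712 km
E1: √((0.0346·111.32)² + (-0.0213·91.17)²) = √(14.835377 + 3.771057) = 4.3135 km
E7: √((-0.0220·111.32)² + (-0.0345·91.17)²) = √(5.997797 + 9.893321) = 3.9864 km
E17: √((-0.0032·111.32)² + (-0.0110·91.17)²) = √(0.126896 + 1.005748) = 1.0643 km
E3: √((0.0413·111.32)² + (0.0198·91.17)²) = √(21.137153 + 3.258624) = 4.9392 km
E11: √((0.0118·111.32)² + (0.0362·91.17)²) = √(1.725482 + 10.892337) = 3.5522 km
E20: √((0.0054·111.32)² + (-0.0515·91.17)²) = √(0.361355 + 22.045420) = 4.7336 km
E15: √((0.0476·111.32)² + (0.0259·91.17)²) = √(28.077621 + 5.575752) = 5.8012 km
Threshold 4.15 km: E17 (1.0643 km), E12 (2.2712 km), E11 (3.5522 km), E7 (3.9864 km) are within range.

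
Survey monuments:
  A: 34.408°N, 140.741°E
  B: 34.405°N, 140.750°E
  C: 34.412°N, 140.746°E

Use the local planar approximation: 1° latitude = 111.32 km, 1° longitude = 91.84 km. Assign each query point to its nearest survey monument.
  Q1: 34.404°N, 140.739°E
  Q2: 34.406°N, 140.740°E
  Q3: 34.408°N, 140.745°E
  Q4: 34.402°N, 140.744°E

Q1→A; Q2→A; Q3→A; Q4→B

Q1 at 34.404°N, 140.739°E:
  A: 0.482 km
  B: 1.016 km
  C: 1.098 km
  → nearest: A (0.482 km)
Q2 at 34.406°N, 140.740°E:
  A: 0.241 km
  B: 0.925 km
  C: 0.866 km
  → nearest: A (0.241 km)
Q3 at 34.408°N, 140.745°E:
  A: 0.367 km
  B: 0.568 km
  C: 0.455 km
  → nearest: A (0.367 km)
Q4 at 34.402°N, 140.744°E:
  A: 0.723 km
  B: 0.644 km
  C: 1.128 km
  → nearest: B (0.644 km)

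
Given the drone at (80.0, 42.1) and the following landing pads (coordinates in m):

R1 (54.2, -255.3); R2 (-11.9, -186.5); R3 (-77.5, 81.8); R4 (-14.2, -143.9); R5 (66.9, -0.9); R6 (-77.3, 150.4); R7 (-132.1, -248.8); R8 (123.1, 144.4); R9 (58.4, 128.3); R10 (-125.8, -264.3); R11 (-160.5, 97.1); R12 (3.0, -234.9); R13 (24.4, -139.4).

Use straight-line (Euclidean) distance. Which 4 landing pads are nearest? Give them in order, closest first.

R5, R9, R8, R3

Distances from (80.0, 42.1):
R1: √((-25.8)² + (-297.4)²) = √(665.640 + 88446.760) = 298.5 m
R2: √((-91.9)² + (-228.6)²) = √(8445.610 + 52257.960) = 246.4 m
R3: √((-157.5)² + (39.7)²) = √(24806.250 + 1576.090) = 162.4 m
R4: √((-94.2)² + (-186.0)²) = √(8873.640 + 34596.000) = 208.5 m
R5: √((-13.1)² + (-43.0)²) = √(171.610 + 1849.000) = 45.0 m
R6: √((-157.3)² + (108.3)²) = √(24743.290 + 11728.890) = 191.0 m
R7: √((-212.1)² + (-290.9)²) = √(44986.410 + 84622.810) = 360.0 m
R8: √((43.1)² + (102.3)²) = √(1857.610 + 10465.290) = 111.0 m
R9: √((-21.6)² + (86.2)²) = √(466.560 + 7430.440) = 88.9 m
R10: √((-205.8)² + (-306.4)²) = √(42353.640 + 93880.960) = 369.1 m
R11: √((-240.5)² + (55.0)²) = √(57840.250 + 3025.000) = 246.7 m
R12: √((-77.0)² + (-277.0)²) = √(5929.000 + 76729.000) = 287.5 m
R13: √((-55.6)² + (-181.5)²) = √(3091.360 + 32942.250) = 189.8 m
Sorted: R5 (45.0 m) < R9 (88.9 m) < R8 (111.0 m) < R3 (162.4 m) < R13 (189.8 m) < R6 (191.0 m) < …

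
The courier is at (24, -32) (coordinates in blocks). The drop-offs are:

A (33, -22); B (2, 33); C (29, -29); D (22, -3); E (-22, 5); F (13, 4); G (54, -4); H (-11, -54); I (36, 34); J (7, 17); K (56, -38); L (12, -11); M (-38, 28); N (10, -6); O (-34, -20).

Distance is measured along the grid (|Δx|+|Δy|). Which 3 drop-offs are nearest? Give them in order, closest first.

C, A, D

Distances from (24, -32):
A: |9| + |10| = 9 + 10 = 19 blocks
B: |-22| + |65| = 22 + 65 = 87 blocks
C: |5| + |3| = 5 + 3 = 8 blocks
D: |-2| + |29| = 2 + 29 = 31 blocks
E: |-46| + |37| = 46 + 37 = 83 blocks
F: |-11| + |36| = 11 + 36 = 47 blocks
G: |30| + |28| = 30 + 28 = 58 blocks
H: |-35| + |-22| = 35 + 22 = 57 blocks
I: |12| + |66| = 12 + 66 = 78 blocks
J: |-17| + |49| = 17 + 49 = 66 blocks
K: |32| + |-6| = 32 + 6 = 38 blocks
L: |-12| + |21| = 12 + 21 = 33 blocks
M: |-62| + |60| = 62 + 60 = 122 blocks
N: |-14| + |26| = 14 + 26 = 40 blocks
O: |-58| + |12| = 58 + 12 = 70 blocks
Sorted: C (8 blocks) < A (19 blocks) < D (31 blocks) < L (33 blocks) < K (38 blocks) < …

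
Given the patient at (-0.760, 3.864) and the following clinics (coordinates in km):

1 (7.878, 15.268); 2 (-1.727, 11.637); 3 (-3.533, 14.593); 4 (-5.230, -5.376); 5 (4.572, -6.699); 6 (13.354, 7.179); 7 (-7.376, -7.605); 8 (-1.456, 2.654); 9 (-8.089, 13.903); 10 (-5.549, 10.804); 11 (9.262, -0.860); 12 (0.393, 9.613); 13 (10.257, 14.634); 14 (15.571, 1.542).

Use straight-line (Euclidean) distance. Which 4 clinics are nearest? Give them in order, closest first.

Distances from (-0.760, 3.864):
1: √((8.638)² + (11.404)²) = √(74.61504 + 130.05122) = 14.306 km
2: √((-0.967)² + (7.773)²) = √(0.93509 + 60.41953) = 7.833 km
3: √((-2.773)² + (10.729)²) = √(7.68953 + 115.11144) = 11.082 km
4: √((-4.470)² + (-9.240)²) = √(19.98090 + 85.37760) = 10.264 km
5: √((5.332)² + (-10.563)²) = √(28.43022 + 111.57697) = 11.832 km
6: √((14.114)² + (3.315)²) = √(199.20500 + 10.98923) = 14.498 km
7: √((-6.616)² + (-11.469)²) = √(43.77146 + 131.53796) = 13.240 km
8: √((-0.696)² + (-1.210)²) = √(0.48442 + 1.46410) = 1.396 km
9: √((-7.329)² + (10.039)²) = √(53.71424 + 100.78152) = 12.430 km
10: √((-4.789)² + (6.940)²) = √(22.93452 + 48.16360) = 8.432 km
11: √((10.022)² + (-4.724)²) = √(100.44048 + 22.31618) = 11.080 km
12: √((1.153)² + (5.749)²) = √(1.32941 + 33.05100) = 5.863 km
13: √((11.017)² + (10.770)²) = √(121.37429 + 115.99290) = 15.407 km
14: √((16.331)² + (-2.322)²) = √(266.70156 + 5.39168) = 16.495 km
Sorted: 8 (1.396 km) < 12 (5.863 km) < 2 (7.833 km) < 10 (8.432 km) < 4 (10.264 km) < 11 (11.080 km) < …

8, 12, 2, 10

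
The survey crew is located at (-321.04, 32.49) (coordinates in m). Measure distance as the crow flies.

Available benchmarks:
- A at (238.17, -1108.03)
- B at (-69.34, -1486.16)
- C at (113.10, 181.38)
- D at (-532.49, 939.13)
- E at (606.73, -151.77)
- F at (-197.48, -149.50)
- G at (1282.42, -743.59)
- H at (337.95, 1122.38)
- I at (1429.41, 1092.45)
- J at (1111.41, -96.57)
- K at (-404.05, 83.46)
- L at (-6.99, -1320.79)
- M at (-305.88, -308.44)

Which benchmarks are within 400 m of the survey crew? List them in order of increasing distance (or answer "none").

K, F, M

Distances from (-321.04, 32.49):
A: √((559.21)² + (-1140.52)²) = √(312715.8241 + 1300785.8704) = 1270.24 m
B: √((251.70)² + (-1518.65)²) = √(63352.8900 + 2306297.8225) = 1539.37 m
C: √((434.14)² + (148.89)²) = √(188477.5396 + 22168.2321) = 458.96 m
D: √((-211.45)² + (906.64)²) = √(44711.1025 + 821996.0896) = 930.97 m
E: √((927.77)² + (-184.26)²) = √(860757.1729 + 33951.7476) = 945.89 m
F: √((123.56)² + (-181.99)²) = √(15267.0736 + 33120.3601) = 219.97 m
G: √((1603.46)² + (-776.08)²) = √(2571083.9716 + 602300.1664) = 1781.40 m
H: √((658.99)² + (1089.89)²) = √(434267.8201 + 1187860.2121) = 1273.63 m
I: √((1750.45)² + (1059.96)²) = √(3064075.2025 + 1123515.2016) = 2046.36 m
J: √((1432.45)² + (-129.06)²) = √(2051913.0025 + 16656.4836) = 1438.25 m
K: √((-83.01)² + (50.97)²) = √(6890.6601 + 2597.9409) = 97.41 m
L: √((314.05)² + (-1353.28)²) = √(98627.4025 + 1831366.7584) = 1389.24 m
M: √((15.16)² + (-340.93)²) = √(229.8256 + 116233.2649) = 341.27 m
Threshold 400 m: K (97.41 m), F (219.97 m), M (341.27 m) are within range.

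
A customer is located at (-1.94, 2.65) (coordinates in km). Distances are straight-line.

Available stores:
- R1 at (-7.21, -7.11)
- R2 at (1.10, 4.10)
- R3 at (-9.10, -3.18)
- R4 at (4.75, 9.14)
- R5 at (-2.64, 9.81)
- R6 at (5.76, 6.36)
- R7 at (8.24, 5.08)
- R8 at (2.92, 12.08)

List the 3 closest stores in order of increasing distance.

Distances from (-1.94, 2.65):
R1: 11.09 km
R2: 3.37 km
R3: 9.23 km
R4: 9.32 km
R5: 7.19 km
R6: 8.55 km
R7: 10.47 km
R8: 10.61 km
Sorted: R2 (3.37 km) < R5 (7.19 km) < R6 (8.55 km) < R3 (9.23 km) < R4 (9.32 km) < …

R2, R5, R6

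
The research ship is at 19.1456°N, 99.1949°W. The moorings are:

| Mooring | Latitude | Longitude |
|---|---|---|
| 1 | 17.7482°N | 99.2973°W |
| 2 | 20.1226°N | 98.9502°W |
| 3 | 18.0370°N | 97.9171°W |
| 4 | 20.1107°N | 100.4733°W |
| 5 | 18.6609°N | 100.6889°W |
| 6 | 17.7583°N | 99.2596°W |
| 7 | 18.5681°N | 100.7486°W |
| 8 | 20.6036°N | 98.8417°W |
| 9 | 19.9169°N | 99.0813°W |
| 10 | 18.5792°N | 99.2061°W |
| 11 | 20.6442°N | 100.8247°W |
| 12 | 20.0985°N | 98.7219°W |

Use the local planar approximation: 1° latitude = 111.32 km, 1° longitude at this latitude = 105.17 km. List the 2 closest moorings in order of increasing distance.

10, 9

Distances from 19.1456°N, 99.1949°W:
1: √((-1.3974·111.32)² + (-0.1024·105.17)²) = √(24198.468078 + 115.980149) = 155.9309 km
2: √((0.9770·111.32)² + (0.2447·105.17)²) = √(11828.659293 + 662.295321) = 111.7629 km
3: √((-1.1086·111.32)² + (1.2778·105.17)²) = √(15229.868161 + 18059.657739) = 182.4542 km
4: √((0.9651·111.32)² + (-1.2784·105.17)²) = √(11542.264614 + 18076.621800) = 172.1014 km
5: √((-0.4847·111.32)² + (-1.4940·105.17)²) = √(2911.336698 + 24687.945091) = 166.1303 km
6: √((-1.3873·111.32)² + (-0.0647·105.17)²) = √(23849.933249 + 46.301207) = 154.5841 km
7: √((-0.5775·111.32)² + (-1.5537·105.17)²) = √(4132.856941 + 26700.419164) = 175.5941 km
8: √((1.4580·111.32)² + (0.3532·105.17)²) = √(26342.770197 + 1379.828585) = 166.5010 km
9: √((0.7713·111.32)² + (0.1136·105.17)²) = √(7372.131241 + 142.738264) = 86.6883 km
10: √((-0.5664·111.32)² + (-0.0112·105.17)²) = √(3975.510316 + 1.387458) = 63.0626 km
11: √((1.4986·111.32)² + (-1.6298·105.17)²) = √(27830.297691 + 29380.039462) = 239.1868 km
12: √((0.9529·111.32)² + (0.4730·105.17)²) = √(11252.293439 + 2474.605816) = 117.1619 km
Sorted: 10 (63.0626 km) < 9 (86.6883 km) < 2 (111.7629 km) < 12 (117.1619 km) < …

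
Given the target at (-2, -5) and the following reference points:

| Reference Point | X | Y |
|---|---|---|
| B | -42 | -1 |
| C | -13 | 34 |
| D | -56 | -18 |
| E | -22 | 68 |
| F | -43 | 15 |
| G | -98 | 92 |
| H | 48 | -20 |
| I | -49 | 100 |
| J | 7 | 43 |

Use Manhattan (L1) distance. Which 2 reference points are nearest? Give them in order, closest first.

B, C

Distances from (-2, -5):
B: 44
C: 50
D: 67
E: 93
F: 61
G: 193
H: 65
I: 152
J: 57
Sorted: B (44) < C (50) < J (57) < F (61) < …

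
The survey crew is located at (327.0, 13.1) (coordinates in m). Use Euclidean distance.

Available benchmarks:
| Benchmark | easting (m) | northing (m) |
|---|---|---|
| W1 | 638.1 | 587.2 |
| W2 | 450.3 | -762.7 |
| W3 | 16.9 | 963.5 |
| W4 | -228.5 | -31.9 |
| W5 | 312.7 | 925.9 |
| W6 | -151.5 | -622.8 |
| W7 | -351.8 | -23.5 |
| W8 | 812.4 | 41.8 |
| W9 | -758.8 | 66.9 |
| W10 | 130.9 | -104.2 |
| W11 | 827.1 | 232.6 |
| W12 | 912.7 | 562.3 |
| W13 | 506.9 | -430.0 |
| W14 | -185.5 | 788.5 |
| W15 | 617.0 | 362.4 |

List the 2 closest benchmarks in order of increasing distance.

W10, W15

Distances from (327.0, 13.1):
W1: √((311.1)² + (574.1)²) = √(96783.210 + 329590.810) = 653.0 m
W2: √((123.3)² + (-775.8)²) = √(15202.890 + 601865.640) = 785.5 m
W3: √((-310.1)² + (950.4)²) = √(96162.010 + 903260.160) = 999.7 m
W4: √((-555.5)² + (-45.0)²) = √(308580.250 + 2025.000) = 557.3 m
W5: √((-14.3)² + (912.8)²) = √(204.490 + 833203.840) = 912.9 m
W6: √((-478.5)² + (-635.9)²) = √(228962.250 + 404368.810) = 795.8 m
W7: √((-678.8)² + (-36.6)²) = √(460769.440 + 1339.560) = 679.8 m
W8: √((485.4)² + (28.7)²) = √(235613.160 + 823.690) = 486.2 m
W9: √((-1085.8)² + (53.8)²) = √(1178961.640 + 2894.440) = 1087.1 m
W10: √((-196.1)² + (-117.3)²) = √(38455.210 + 13759.290) = 228.5 m
W11: √((500.1)² + (219.5)²) = √(250100.010 + 48180.250) = 546.2 m
W12: √((585.7)² + (549.2)²) = √(343044.490 + 301620.640) = 802.9 m
W13: √((179.9)² + (-443.1)²) = √(32364.010 + 196337.610) = 478.2 m
W14: √((-512.5)² + (775.4)²) = √(262656.250 + 601245.160) = 929.5 m
W15: √((290.0)² + (349.3)²) = √(84100.000 + 122010.490) = 454.0 m
Sorted: W10 (228.5 m) < W15 (454.0 m) < W13 (478.2 m) < W8 (486.2 m) < …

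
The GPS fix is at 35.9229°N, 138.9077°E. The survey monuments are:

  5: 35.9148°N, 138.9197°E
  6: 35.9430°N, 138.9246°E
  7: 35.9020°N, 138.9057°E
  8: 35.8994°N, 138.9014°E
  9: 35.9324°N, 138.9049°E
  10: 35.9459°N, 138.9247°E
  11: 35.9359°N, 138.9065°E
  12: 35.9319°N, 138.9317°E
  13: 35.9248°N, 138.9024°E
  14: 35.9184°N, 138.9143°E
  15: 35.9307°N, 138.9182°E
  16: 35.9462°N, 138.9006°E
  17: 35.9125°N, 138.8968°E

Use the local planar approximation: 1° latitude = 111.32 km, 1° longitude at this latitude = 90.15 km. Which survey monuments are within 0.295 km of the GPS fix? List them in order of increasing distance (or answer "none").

none

Distances from 35.9229°N, 138.9077°E:
5: 1.4083 km
6: 2.7070 km
7: 2.3336 km
8: 2.6770 km
9: 1.0872 km
10: 2.9840 km
11: 1.4512 km
12: 2.3843 km
13: 0.5225 km
14: 0.7778 km
15: 1.2845 km
16: 2.6716 km
17: 1.5185 km
Threshold 0.295 km: none within range.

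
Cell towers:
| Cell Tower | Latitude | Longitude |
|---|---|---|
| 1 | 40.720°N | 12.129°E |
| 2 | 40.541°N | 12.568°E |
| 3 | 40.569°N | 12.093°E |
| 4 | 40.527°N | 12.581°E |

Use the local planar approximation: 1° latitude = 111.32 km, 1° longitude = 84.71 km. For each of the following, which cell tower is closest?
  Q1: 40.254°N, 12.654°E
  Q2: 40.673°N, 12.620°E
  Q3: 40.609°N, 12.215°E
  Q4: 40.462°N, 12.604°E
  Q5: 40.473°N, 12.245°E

Q1 at 40.254°N, 12.654°E:
  1: 68.329 km
  2: 32.769 km
  3: 59.059 km
  4: 31.013 km
  → nearest: 4 (31.013 km)
Q2 at 40.673°N, 12.620°E:
  1: 41.920 km
  2: 15.340 km
  3: 46.119 km
  4: 16.585 km
  → nearest: 2 (15.340 km)
Q3 at 40.609°N, 12.215°E:
  1: 14.344 km
  2: 30.846 km
  3: 11.253 km
  4: 32.320 km
  → nearest: 3 (11.253 km)
Q4 at 40.462°N, 12.604°E:
  1: 49.436 km
  2: 9.308 km
  3: 44.896 km
  4: 7.494 km
  → nearest: 4 (7.494 km)
Q5 at 40.473°N, 12.245°E:
  1: 29.199 km
  2: 28.389 km
  3: 16.733 km
  4: 29.090 km
  → nearest: 3 (16.733 km)

Q1→4; Q2→2; Q3→3; Q4→4; Q5→3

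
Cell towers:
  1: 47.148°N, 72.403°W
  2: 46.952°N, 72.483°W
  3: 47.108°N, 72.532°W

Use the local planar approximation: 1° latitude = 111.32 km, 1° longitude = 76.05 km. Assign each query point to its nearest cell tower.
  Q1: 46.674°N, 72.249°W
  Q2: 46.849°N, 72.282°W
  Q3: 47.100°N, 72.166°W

Q1 at 46.674°N, 72.249°W:
  1: √((0.474·111.32)² + (-0.154·76.05)²) = √(2784.21699 + 137.16392) = 54.050 km
  2: √((0.278·111.32)² + (-0.234·76.05)²) = √(957.71433 + 316.68694) = 35.699 km
  3: √((0.434·111.32)² + (-0.283·76.05)²) = √(2334.13437 + 463.20294) = 52.890 km
  → nearest: 2 (35.699 km)
Q2 at 46.849°N, 72.282°W:
  1: √((0.299·111.32)² + (-0.121·76.05)²) = √(1107.86992 + 84.67772) = 34.533 km
  2: √((0.103·111.32)² + (-0.201·76.05)²) = √(131.46824 + 233.66332) = 19.108 km
  3: √((0.259·111.32)² + (-0.250·76.05)²) = √(831.27730 + 361.47516) = 34.536 km
  → nearest: 2 (19.108 km)
Q3 at 47.100°N, 72.166°W:
  1: √((0.048·111.32)² + (-0.237·76.05)²) = √(28.55150 + 324.85917) = 18.799 km
  2: √((-0.148·111.32)² + (-0.317·76.05)²) = √(271.43749 + 581.18843) = 29.200 km
  3: √((0.008·111.32)² + (-0.366·76.05)²) = √(0.79310 + 774.74826) = 27.849 km
  → nearest: 1 (18.799 km)

Q1→2; Q2→2; Q3→1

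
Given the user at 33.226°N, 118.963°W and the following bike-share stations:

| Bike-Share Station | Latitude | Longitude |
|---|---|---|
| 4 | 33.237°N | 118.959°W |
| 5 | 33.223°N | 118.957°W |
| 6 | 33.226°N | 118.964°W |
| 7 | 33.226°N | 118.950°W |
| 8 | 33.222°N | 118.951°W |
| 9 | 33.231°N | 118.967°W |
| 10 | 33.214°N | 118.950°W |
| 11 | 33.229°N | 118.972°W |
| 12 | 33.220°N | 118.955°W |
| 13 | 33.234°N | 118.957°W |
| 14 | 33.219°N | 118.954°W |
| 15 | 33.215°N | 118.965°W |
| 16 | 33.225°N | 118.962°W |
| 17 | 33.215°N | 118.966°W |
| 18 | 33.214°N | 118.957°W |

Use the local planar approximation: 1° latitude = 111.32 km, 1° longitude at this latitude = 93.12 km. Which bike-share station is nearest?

Distances from 33.226°N, 118.963°W:
4: √((0.011·111.32)² + (0.004·93.12)²) = √(1.49945 + 0.13874) = 1.280 km
5: √((-0.003·111.32)² + (0.006·93.12)²) = √(0.11153 + 0.31217) = 0.651 km
6: √((0.000·111.32)² + (-0.001·93.12)²) = √(0.00000 + 0.00867) = 0.093 km
7: √((0.000·111.32)² + (0.013·93.12)²) = √(0.00000 + 1.46546) = 1.211 km
8: √((-0.004·111.32)² + (0.012·93.12)²) = √(0.19827 + 1.24867) = 1.203 km
9: √((0.005·111.32)² + (-0.004·93.12)²) = √(0.30980 + 0.13874) = 0.670 km
10: √((-0.012·111.32)² + (0.013·93.12)²) = √(1.78447 + 1.46546) = 1.803 km
11: √((0.003·111.32)² + (-0.009·93.12)²) = √(0.11153 + 0.70238) = 0.902 km
12: √((-0.006·111.32)² + (0.008·93.12)²) = √(0.44612 + 0.55497) = 1.001 km
13: √((0.008·111.32)² + (0.006·93.12)²) = √(0.79310 + 0.31217) = 1.051 km
14: √((-0.007·111.32)² + (0.009·93.12)²) = √(0.60721 + 0.70238) = 1.144 km
15: √((-0.011·111.32)² + (-0.002·93.12)²) = √(1.49945 + 0.03469) = 1.239 km
16: √((-0.001·111.32)² + (0.001·93.12)²) = √(0.01239 + 0.00867) = 0.145 km
17: √((-0.011·111.32)² + (-0.003·93.12)²) = √(1.49945 + 0.07804) = 1.256 km
18: √((-0.012·111.32)² + (0.006·93.12)²) = √(1.78447 + 0.31217) = 1.448 km
Minimum: 6 at 0.093 km.

6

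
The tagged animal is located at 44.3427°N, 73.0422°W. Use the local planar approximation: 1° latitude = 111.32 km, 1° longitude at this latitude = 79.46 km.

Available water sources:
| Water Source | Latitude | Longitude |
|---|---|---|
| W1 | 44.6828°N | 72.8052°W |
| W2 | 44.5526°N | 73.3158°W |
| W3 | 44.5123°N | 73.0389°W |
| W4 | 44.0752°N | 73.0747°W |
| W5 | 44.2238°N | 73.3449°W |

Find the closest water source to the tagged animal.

Distances from 44.3427°N, 73.0422°W:
W1: √((0.3401·111.32)² + (0.2370·79.46)²) = √(1433.374451 + 354.644977) = 42.2850 km
W2: √((0.2099·111.32)² + (-0.2736·79.46)²) = √(545.973134 + 472.638731) = 31.9157 km
W3: √((0.1696·111.32)² + (0.0033·79.46)²) = √(356.449567 + 0.068758) = 18.8817 km
W4: √((-0.2675·111.32)² + (-0.0325·79.46)²) = √(886.735240 + 6.669048) = 29.8899 km
W5: √((-0.1189·111.32)² + (-0.3027·79.46)²) = √(175.190319 + 578.524777) = 27.4539 km
Minimum: W3 at 18.8817 km.

W3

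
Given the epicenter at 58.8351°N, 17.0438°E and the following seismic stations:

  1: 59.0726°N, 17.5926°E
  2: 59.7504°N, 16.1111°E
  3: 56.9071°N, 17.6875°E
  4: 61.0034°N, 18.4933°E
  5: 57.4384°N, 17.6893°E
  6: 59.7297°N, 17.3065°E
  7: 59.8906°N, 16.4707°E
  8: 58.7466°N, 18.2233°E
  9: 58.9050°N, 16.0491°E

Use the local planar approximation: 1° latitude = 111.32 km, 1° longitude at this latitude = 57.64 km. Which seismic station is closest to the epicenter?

1

Distances from 58.8351°N, 17.0438°E:
1: √((0.2375·111.32)² + (0.5488·57.64)²) = √(698.994282 + 1000.636060) = 41.2266 km
2: √((0.9153·111.32)² + (-0.9327·57.64)²) = √(10381.815822 + 2890.226627) = 115.2044 km
3: √((-1.9280·111.32)² + (0.6437·57.64)²) = √(46063.873455 + 1376.622814) = 217.8084 km
4: √((2.1683·111.32)² + (1.4495·57.64)²) = √(58261.965934 + 6980.465479) = 255.4260 km
5: √((-1.3967·111.32)² + (0.6455·57.64)²) = √(24174.230659 + 1384.332572) = 159.8705 km
6: √((0.8946·111.32)² + (0.2627·57.64)²) = √(9917.545075 + 229.281012) = 100.7315 km
7: √((1.0555·111.32)² + (-0.5731·57.64)²) = √(13805.841103 + 1091.211065) = 122.0535 km
8: √((-0.0885·111.32)² + (1.1795·57.64)²) = √(97.058357 + 4622.147866) = 68.6965 km
9: √((0.0699·111.32)² + (-0.9947·57.64)²) = √(60.548132 + 3287.245808) = 57.8601 km
Minimum: 1 at 41.2266 km.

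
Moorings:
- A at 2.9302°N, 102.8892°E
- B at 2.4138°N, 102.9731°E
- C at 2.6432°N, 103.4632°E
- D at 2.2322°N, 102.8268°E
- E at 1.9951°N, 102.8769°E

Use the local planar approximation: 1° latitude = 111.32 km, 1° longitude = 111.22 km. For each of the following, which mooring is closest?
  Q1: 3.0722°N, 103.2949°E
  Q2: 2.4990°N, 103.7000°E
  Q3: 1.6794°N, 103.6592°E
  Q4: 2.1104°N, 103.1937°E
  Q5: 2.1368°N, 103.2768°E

Q1→A; Q2→C; Q3→E; Q4→E; Q5→B

Q1 at 3.0722°N, 103.2949°E:
  A: √((-0.1420·111.32)² + (-0.4057·111.22)²) = √(249.875159 + 2035.990733) = 47.8107 km
  B: √((-0.6584·111.32)² + (-0.3218·111.22)²) = √(5371.876749 + 1280.966762) = 81.5650 km
  C: √((-0.4290·111.32)² + (0.1683·111.22)²) = √(2280.662279 + 350.375728) = 51.2936 km
  D: √((-0.8400·111.32)² + (-0.4681·111.22)²) = √(8743.895677 + 2710.460382) = 107.0250 km
  E: √((-1.0771·111.32)² + (-0.4180·111.22)²) = √(14376.674733 + 2161.316381) = 128.6001 km
  → nearest: A (47.8107 km)
Q2 at 2.4990°N, 103.7000°E:
  A: √((0.4312·111.32)² + (-0.8108·111.22)²) = √(2304.113665 + 8131.923071) = 102.1569 km
  B: √((-0.0852·111.32)² + (-0.7269·111.22)²) = √(89.955057 + 6536.046288) = 81.4003 km
  C: √((0.1442·111.32)² + (-0.2368·111.22)²) = √(257.677748 + 693.632091) = 30.8433 km
  D: √((-0.2668·111.32)² + (-0.8732·111.22)²) = √(882.100454 + 9431.770736) = 101.5572 km
  E: √((-0.5039·111.32)² + (-0.8231·111.22)²) = √(3146.553440 + 8380.520347) = 107.3642 km
  → nearest: C (30.8433 km)
Q3 at 1.6794°N, 103.6592°E:
  A: √((1.2508·111.32)² + (-0.7700·111.22)²) = √(19387.514716 + 7334.106832) = 163.4675 km
  B: √((0.7344·111.32)² + (-0.6861·111.22)²) = √(6683.619720 + 5822.917274) = 111.8326 km
  C: √((0.9638·111.32)² + (-0.1960·111.22)²) = √(11511.190449 + 475.201633) = 109.4824 km
  D: √((0.5528·111.32)² + (-0.8324·111.22)²) = √(3786.888029 + 8570.969005) = 111.1659 km
  E: √((0.3157·111.32)² + (-0.7823·111.22)²) = √(1235.081337 + 7570.288699) = 93.8369 km
  → nearest: E (93.8369 km)
Q4 at 2.1104°N, 103.1937°E:
  A: √((0.8198·111.32)² + (-0.3045·111.22)²) = √(8328.412423 + 1146.939145) = 97.3414 km
  B: √((0.3034·111.32)² + (-0.2206·111.22)²) = √(1140.716040 + 601.972702) = 41.7455 km
  C: √((0.5328·111.32)² + (0.2695·111.22)²) = √(3517.829833 + 898.428087) = 66.4549 km
  D: √((0.1218·111.32)² + (-0.3669·111.22)²) = √(183.840407 + 1665.180073) = 43.0002 km
  E: √((-0.1153·111.32)² + (-0.3168·111.22)²) = √(164.742256 + 1241.469708) = 37.4995 km
  → nearest: E (37.4995 km)
Q5 at 2.1368°N, 103.2768°E:
  A: √((0.7934·111.32)² + (-0.3876·111.22)²) = √(7800.649914 + 1858.374845) = 98.2803 km
  B: √((0.2770·111.32)² + (-0.3037·111.22)²) = √(950.836694 + 1140.920452) = 45.7357 km
  C: √((0.5064·111.32)² + (0.1864·111.22)²) = √(3177.852894 + 429.791278) = 60.0637 km
  D: √((0.0954·111.32)² + (-0.4500·111.22)²) = √(112.782871 + 2504.902401) = 51.1633 km
  E: √((-0.1417·111.32)² + (-0.3999·111.22)²) = √(248.820464 + 1978.192677) = 47.1912 km
  → nearest: B (45.7357 km)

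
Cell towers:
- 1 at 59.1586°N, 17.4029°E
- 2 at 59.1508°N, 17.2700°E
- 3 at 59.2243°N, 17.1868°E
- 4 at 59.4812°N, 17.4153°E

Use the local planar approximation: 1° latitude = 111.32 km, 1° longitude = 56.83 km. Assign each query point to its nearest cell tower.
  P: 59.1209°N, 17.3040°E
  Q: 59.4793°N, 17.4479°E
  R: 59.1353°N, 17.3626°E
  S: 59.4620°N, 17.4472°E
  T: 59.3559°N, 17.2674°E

P at 59.1209°N, 17.3040°E:
  1: 7.0145 km
  2: 3.8487 km
  3: 13.2986 km
  4: 40.6043 km
  → nearest: 2 (3.8487 km)
Q at 59.4793°N, 17.4479°E:
  1: 35.7918 km
  2: 37.9404 km
  3: 32.0308 km
  4: 1.8647 km
  → nearest: 4 (1.8647 km)
R at 59.1353°N, 17.3626°E:
  1: 3.4602 km
  2: 5.5381 km
  3: 14.0703 km
  4: 38.6219 km
  → nearest: 1 (3.4602 km)
S at 59.4620°N, 17.4472°E:
  1: 33.8682 km
  2: 36.0768 km
  3: 30.3178 km
  4: 2.8026 km
  → nearest: 4 (2.8026 km)
T at 59.3559°N, 17.2674°E:
  1: 23.2742 km
  2: 22.8322 km
  3: 15.3491 km
  4: 16.2851 km
  → nearest: 3 (15.3491 km)

P→2; Q→4; R→1; S→4; T→3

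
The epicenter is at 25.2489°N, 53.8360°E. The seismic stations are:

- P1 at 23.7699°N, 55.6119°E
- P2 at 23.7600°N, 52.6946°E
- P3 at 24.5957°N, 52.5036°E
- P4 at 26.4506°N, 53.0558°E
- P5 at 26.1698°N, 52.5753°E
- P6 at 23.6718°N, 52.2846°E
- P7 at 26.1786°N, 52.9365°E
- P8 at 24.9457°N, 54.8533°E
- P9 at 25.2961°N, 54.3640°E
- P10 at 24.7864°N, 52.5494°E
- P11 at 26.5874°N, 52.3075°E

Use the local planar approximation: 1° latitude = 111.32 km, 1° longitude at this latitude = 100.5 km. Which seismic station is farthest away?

P1

Distances from 25.2489°N, 53.8360°E:
P1: √((-1.4790·111.32)² + (1.7759·100.5)²) = √(27107.080364 + 31854.378636) = 242.8198 km
P2: √((-1.4889·111.32)² + (-1.1414·100.5)²) = √(27471.188894 + 13158.544694) = 201.5682 km
P3: √((-0.6532·111.32)² + (-1.3324·100.5)²) = √(5287.358372 + 17930.870398) = 152.3753 km
P4: √((1.2017·111.32)² + (-0.7802·100.5)²) = √(17895.280810 + 6148.143782) = 155.0594 km
P5: √((0.9209·111.32)² + (-1.2607·100.5)²) = √(10509.240753 + 16052.978690) = 162.9792 km
P6: √((-1.5771·111.32)² + (-1.5514·100.5)²) = √(30822.286912 + 24309.705506) = 234.8020 km
P7: √((0.9297·111.32)² + (-0.8995·100.5)²) = √(10711.050262 + 8172.114800) = 137.4160 km
P8: √((-0.3032·111.32)² + (1.0173·100.5)²) = √(1139.212625 + 10452.741554) = 107.6659 km
P9: √((0.0472·111.32)² + (0.5280·100.5)²) = √(27.607711 + 2815.788096) = 53.3235 km
P10: √((-0.4625·111.32)² + (-1.2866·100.5)²) = √(2650.756710 + 16719.343391) = 139.1765 km
P11: √((1.3385·111.32)² + (-1.5285·100.5)²) = √(22201.542363 + 23597.337803) = 214.0067 km
Maximum: P1 at 242.8198 km.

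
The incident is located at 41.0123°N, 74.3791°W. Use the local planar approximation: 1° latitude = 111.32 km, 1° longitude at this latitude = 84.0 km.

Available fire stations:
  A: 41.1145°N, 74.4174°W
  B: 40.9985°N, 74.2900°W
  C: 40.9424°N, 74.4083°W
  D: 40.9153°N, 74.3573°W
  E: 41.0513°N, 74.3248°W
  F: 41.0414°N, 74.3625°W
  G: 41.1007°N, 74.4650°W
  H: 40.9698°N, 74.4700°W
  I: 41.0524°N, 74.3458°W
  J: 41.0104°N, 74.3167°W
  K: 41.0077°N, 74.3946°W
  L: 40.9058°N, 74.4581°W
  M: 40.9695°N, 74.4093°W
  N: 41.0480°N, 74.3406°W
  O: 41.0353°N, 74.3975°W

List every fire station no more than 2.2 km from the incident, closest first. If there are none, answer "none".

K

Distances from 41.0123°N, 74.3791°W:
A: 11.8230 km
B: 7.6404 km
C: 8.1587 km
D: 10.9522 km
E: 6.2971 km
F: 3.5268 km
G: 12.2026 km
H: 8.9825 km
I: 5.2679 km
J: 5.2459 km
K: 1.3991 km
L: 13.5864 km
M: 5.3978 km
N: 5.1237 km
O: 2.9907 km
Threshold 2.2 km: K (1.3991 km) is within range.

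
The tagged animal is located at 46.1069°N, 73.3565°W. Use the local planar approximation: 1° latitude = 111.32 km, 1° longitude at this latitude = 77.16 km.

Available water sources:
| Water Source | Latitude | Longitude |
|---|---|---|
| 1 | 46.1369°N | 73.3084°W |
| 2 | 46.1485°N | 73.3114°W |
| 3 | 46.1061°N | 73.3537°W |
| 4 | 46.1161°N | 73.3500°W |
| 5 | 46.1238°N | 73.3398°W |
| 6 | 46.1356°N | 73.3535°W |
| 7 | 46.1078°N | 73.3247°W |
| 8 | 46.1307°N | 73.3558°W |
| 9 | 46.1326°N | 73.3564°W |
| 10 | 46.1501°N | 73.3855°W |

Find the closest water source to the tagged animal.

3

Distances from 46.1069°N, 73.3565°W:
1: 4.9927 km
2: 5.7927 km
3: 0.2337 km
4: 1.1404 km
5: 2.2803 km
6: 3.2033 km
7: 2.4557 km
8: 2.6500 km
9: 2.8609 km
10: 5.3041 km
Minimum: 3 at 0.2337 km.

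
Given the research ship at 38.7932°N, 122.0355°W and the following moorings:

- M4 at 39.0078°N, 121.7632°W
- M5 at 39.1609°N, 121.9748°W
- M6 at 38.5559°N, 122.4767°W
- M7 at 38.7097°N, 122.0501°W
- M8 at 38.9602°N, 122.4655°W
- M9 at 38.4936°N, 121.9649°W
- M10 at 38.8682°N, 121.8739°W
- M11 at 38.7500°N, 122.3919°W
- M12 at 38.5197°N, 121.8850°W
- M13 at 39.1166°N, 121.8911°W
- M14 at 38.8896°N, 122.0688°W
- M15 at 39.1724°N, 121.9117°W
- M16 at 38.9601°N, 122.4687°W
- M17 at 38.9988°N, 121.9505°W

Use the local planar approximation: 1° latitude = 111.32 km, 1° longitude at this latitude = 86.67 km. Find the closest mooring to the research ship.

M7

Distances from 38.7932°N, 122.0355°W:
M4: 33.5808 km
M5: 41.2691 km
M6: 46.4761 km
M7: 9.3810 km
M8: 41.6475 km
M9: 33.9081 km
M10: 16.3055 km
M11: 31.2613 km
M12: 33.1225 km
M13: 38.1142 km
M14: 11.1126 km
M15: 43.5549 km
M16: 41.8909 km
M17: 24.0438 km
Minimum: M7 at 9.3810 km.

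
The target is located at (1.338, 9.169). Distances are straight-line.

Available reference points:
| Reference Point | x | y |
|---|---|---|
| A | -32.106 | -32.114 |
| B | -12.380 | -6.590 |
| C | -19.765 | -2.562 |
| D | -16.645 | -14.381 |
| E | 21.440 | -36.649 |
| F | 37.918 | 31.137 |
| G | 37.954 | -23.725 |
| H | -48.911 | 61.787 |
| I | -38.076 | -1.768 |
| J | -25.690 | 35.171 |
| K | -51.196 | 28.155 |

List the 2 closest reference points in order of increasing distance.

B, C

Distances from (1.338, 9.169):
A: √((-33.444)² + (-41.283)²) = √(1118.50114 + 1704.28609) = 53.130
B: √((-13.718)² + (-15.759)²) = √(188.18352 + 248.34608) = 20.893
C: √((-21.103)² + (-11.731)²) = √(445.33661 + 137.61636) = 24.144
D: √((-17.983)² + (-23.550)²) = √(323.38829 + 554.60250) = 29.631
E: √((20.102)² + (-45.818)²) = √(404.09040 + 2099.28912) = 50.034
F: √((36.580)² + (21.968)²) = √(1338.09640 + 482.59302) = 42.670
G: √((36.616)² + (-32.894)²) = √(1340.73146 + 1082.01524) = 49.221
H: √((-50.249)² + (52.618)²) = √(2524.96200 + 2768.65392) = 72.757
I: √((-39.414)² + (-10.937)²) = √(1553.46340 + 119.61797) = 40.903
J: √((-27.028)² + (26.002)²) = √(730.51278 + 676.10400) = 37.505
K: √((-52.534)² + (18.986)²) = √(2759.82116 + 360.46820) = 55.860
Sorted: B (20.893) < C (24.144) < D (29.631) < J (37.505) < …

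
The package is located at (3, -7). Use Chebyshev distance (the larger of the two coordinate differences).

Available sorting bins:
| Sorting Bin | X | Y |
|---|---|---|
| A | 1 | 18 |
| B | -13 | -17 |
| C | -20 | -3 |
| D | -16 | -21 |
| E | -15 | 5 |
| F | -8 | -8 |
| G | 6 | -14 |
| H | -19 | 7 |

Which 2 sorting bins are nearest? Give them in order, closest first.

G, F

Distances from (3, -7):
A: 25
B: 16
C: 23
D: 19
E: 18
F: 11
G: 7
H: 22
Sorted: G (7) < F (11) < B (16) < E (18) < …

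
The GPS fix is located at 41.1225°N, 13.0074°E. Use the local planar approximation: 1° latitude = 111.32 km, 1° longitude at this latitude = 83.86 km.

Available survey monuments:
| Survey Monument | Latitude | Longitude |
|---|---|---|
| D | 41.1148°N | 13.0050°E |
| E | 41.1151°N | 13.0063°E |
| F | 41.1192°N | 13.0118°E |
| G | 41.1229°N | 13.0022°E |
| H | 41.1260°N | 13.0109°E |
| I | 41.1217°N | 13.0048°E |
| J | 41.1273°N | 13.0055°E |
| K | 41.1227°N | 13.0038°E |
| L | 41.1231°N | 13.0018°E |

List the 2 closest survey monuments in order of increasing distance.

I, K

Distances from 41.1225°N, 13.0074°E:
D: 0.8805 km
E: 0.8289 km
F: 0.5207 km
G: 0.4383 km
H: 0.4878 km
I: 0.2355 km
J: 0.5576 km
K: 0.3027 km
L: 0.4743 km
Sorted: I (0.2355 km) < K (0.3027 km) < G (0.4383 km) < L (0.4743 km) < …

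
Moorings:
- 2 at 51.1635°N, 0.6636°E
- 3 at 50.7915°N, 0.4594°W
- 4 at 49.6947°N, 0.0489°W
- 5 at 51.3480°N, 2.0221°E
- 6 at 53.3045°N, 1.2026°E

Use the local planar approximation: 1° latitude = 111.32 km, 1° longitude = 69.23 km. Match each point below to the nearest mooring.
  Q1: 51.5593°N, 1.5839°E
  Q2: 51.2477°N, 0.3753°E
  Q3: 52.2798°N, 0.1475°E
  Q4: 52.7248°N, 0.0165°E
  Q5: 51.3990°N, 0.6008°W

Q1 at 51.5593°N, 1.5839°E:
  2: 77.4635 km
  3: 165.2745 km
  4: 236.3513 km
  5: 38.3874 km
  6: 196.0608 km
  → nearest: 5 (38.3874 km)
Q2 at 51.2477°N, 0.3753°E:
  2: 22.0503 km
  3: 76.9304 km
  4: 175.3566 km
  5: 114.5534 km
  6: 236.0177 km
  → nearest: 2 (22.0503 km)
Q3 at 52.2798°N, 0.1475°E:
  2: 129.3011 km
  3: 170.9221 km
  4: 288.0944 km
  5: 166.1384 km
  6: 135.4525 km
  → nearest: 2 (129.3011 km)
Q4 at 52.7248°N, 0.0165°E:
  2: 179.4846 km
  3: 217.7222 km
  4: 337.3411 km
  5: 206.8066 km
  6: 104.4369 km
  → nearest: 6 (104.4369 km)
Q5 at 51.3990°N, 0.6008°W:
  2: 91.3758 km
  3: 68.3317 km
  4: 193.5318 km
  5: 181.6721 km
  6: 246.1349 km
  → nearest: 3 (68.3317 km)

Q1→5; Q2→2; Q3→2; Q4→6; Q5→3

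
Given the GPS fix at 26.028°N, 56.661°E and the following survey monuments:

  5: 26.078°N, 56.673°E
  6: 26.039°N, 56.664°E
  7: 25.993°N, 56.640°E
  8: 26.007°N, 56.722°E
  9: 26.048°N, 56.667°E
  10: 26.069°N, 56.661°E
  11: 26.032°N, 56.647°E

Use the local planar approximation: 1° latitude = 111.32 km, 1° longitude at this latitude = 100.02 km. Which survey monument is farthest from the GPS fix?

Distances from 26.028°N, 56.661°E:
5: √((0.050·111.32)² + (0.012·100.02)²) = √(30.98036 + 1.44058) = 5.694 km
6: √((0.011·111.32)² + (0.003·100.02)²) = √(1.49945 + 0.09004) = 1.261 km
7: √((-0.035·111.32)² + (-0.021·100.02)²) = √(15.18037 + 4.41176) = 4.426 km
8: √((-0.021·111.32)² + (0.061·100.02)²) = √(5.46493 + 37.22489) = 6.534 km
9: √((0.020·111.32)² + (0.006·100.02)²) = √(4.95686 + 0.36014) = 2.306 km
10: √((0.041·111.32)² + (0.000·100.02)²) = √(20.83119 + 0.00000) = 4.564 km
11: √((0.004·111.32)² + (-0.014·100.02)²) = √(0.19827 + 1.96078) = 1.469 km
Maximum: 8 at 6.534 km.

8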